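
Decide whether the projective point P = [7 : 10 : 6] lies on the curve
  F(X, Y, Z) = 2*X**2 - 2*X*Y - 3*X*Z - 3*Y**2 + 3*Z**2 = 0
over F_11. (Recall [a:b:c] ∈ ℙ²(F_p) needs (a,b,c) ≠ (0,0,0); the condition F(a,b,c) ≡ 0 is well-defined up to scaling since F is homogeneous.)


F(7,10,6) ≡ 3 (mod 11); P is NOT on the curve.

Evaluate F(7, 10, 6) term-by-term (mod 11).
  2*X**2 ↦ 2·49·1·1 = 98
  -2*X*Y ↦ -2·7·10·1 = -140
  -3*X*Z ↦ -3·7·1·6 = -126
  -3*Y**2 ↦ -3·1·100·1 = -300
  3*Z**2 ↦ 3·1·1·36 = 108
Sum: F(7, 10, 6) = (98) + (-140) + (-126) + (-300) + (108) = -360.
Reducing mod 11: -360 ≡ 3 (mod 11).
Since F(a, b, c) ≡ 3 ≠ 0 (mod 11), P does NOT lie on the curve.


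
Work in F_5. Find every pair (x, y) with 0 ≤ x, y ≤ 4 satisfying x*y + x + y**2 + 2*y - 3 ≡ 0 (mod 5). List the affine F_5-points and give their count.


Affine F_5-points: {(0, 1), (0, 2), (2, 3), (3, 0)}; count = 4.

For each of the 25 pairs (x, y) ∈ F_5², evaluate f(x, y) mod 5. Record the zeros.
  x = 0: [0↦2, 1↦0, 2↦0, 3↦2, 4↦1]  zeros at y ∈ {1, 2}
  x = 1: [0↦3, 1↦2, 2↦3, 3↦1, 4↦1]  zeros at y ∈ ∅
  x = 2: [0↦4, 1↦4, 2↦1, 3↦0, 4↦1]  zeros at y ∈ {3}
  x = 3: [0↦0, 1↦1, 2↦4, 3↦4, 4↦1]  zeros at y ∈ {0}
  x = 4: [0↦1, 1↦3, 2↦2, 3↦3, 4↦1]  zeros at y ∈ ∅
Collecting zeros: affine points = {(0, 1), (0, 2), (2, 3), (3, 0)}.
Total count |C(F_5)_aff| = 4.


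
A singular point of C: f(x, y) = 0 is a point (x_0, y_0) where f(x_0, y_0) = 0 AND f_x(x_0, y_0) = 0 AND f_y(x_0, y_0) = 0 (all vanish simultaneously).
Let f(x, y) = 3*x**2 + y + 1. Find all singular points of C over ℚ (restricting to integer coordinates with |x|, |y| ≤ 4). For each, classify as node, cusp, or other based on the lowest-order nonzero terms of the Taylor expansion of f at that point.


No singular points in the scanned grid; C is smooth there.

Compute partial derivatives:
  f_x = 6*x.
  f_y = 1.
f_y = 1 is a nonzero constant, so f_y never vanishes: no point (x, y) can satisfy f = f_x = f_y = 0. In particular no (x, y) ∈ {−4, ..., 4}² is singular; the curve is smooth.


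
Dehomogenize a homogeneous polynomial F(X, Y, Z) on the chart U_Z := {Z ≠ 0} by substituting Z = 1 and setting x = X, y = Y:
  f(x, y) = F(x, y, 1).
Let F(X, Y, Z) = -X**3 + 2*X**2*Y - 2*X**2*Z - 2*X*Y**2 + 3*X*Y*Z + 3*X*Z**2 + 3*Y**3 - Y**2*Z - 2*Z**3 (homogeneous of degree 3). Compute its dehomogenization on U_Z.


f(x, y) = -x**3 + 2*x**2*y - 2*x**2 - 2*x*y**2 + 3*x*y + 3*x + 3*y**3 - y**2 - 2

On U_Z we set Z = 1. Each monomial c·X^i·Y^j·Z^k in F becomes c·x^i·y^j·1^k = c·x^i·y^j.
Substituting Z = 1: F(X, Y, 1) = -x**3 + 2*x**2*y - 2*x**2 - 2*x*y**2 + 3*x*y + 3*x + 3*y**3 - y**2 - 2.
Note: deg(f) ≤ deg(F) = 3; strict inequality happens when F is divisible by Z (lost terms).


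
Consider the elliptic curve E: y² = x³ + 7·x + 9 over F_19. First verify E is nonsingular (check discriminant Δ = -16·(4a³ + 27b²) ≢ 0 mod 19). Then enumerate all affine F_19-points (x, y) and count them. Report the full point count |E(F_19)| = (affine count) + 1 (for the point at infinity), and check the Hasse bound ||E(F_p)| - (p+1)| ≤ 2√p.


Affine points = {(0, 3), (0, 16), (1, 6), (1, 13), (3, 0), (4, 5), (4, 14), (5, 6), (5, 13), (6, 1), (6, 18), (8, 8), (8, 11), (11, 7), (11, 12), (12, 4), (12, 15), (13, 6), (13, 13), (14, 1), (14, 18), (17, 5), (17, 14), (18, 1), (18, 18)}; affine count = 25; |E(F_19)| = 26.

Discriminant check: Δ ∝ 4a³ + 27b² = 4·7³ + 27·9² = 4·343 + 27·81 ≡ 6 (mod 19). Nonzero ⇒ E is nonsingular.
For each x ∈ F_19, compute rhs = x³ + 7·x + 9 mod 19, then count y ∈ F_19 with y² ≡ rhs.
  x = 0: rhs = 9, matching y values: 3, 16 (2 points).
  x = 1: rhs = 17, matching y values: 6, 13 (2 points).
  x = 2: rhs = 12, matching y values: none (0 points).
  x = 3: rhs = 0, matching y values: 0 (1 points).
  x = 4: rhs = 6, matching y values: 5, 14 (2 points).
  x = 5: rhs = 17, matching y values: 6, 13 (2 points).
  x = 6: rhs = 1, matching y values: 1, 18 (2 points).
  x = 7: rhs = 2, matching y values: none (0 points).
  x = 8: rhs = 7, matching y values: 8, 11 (2 points).
  x = 9: rhs = 3, matching y values: none (0 points).
  x = 10: rhs = 15, matching y values: none (0 points).
  x = 11: rhs = 11, matching y values: 7, 12 (2 points).
  x = 12: rhs = 16, matching y values: 4, 15 (2 points).
  x = 13: rhs = 17, matching y values: 6, 13 (2 points).
  x = 14: rhs = 1, matching y values: 1, 18 (2 points).
  x = 15: rhs = 12, matching y values: none (0 points).
  x = 16: rhs = 18, matching y values: none (0 points).
  x = 17: rhs = 6, matching y values: 5, 14 (2 points).
  x = 18: rhs = 1, matching y values: 1, 18 (2 points).
Total affine count: 25.
Full point count |E(F_19)| = 25 + 1 = 26.
Hasse bound: |26 − (19+1)| = |6| = 6 ≤ 2√19 ≈ 8.7178 ✓.


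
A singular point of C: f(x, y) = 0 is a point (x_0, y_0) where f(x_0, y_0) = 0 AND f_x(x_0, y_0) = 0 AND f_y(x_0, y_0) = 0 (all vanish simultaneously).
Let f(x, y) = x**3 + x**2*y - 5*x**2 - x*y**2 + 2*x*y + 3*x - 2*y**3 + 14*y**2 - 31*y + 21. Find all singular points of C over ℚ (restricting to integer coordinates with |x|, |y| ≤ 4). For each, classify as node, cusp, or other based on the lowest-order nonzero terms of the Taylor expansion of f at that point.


Singular points: {(1, 2)}; classification: cusp.

Compute partial derivatives:
  f_x = 3*x**2 + 2*x*y - 10*x - y**2 + 2*y + 3.
  f_y = x**2 - 2*x*y + 2*x - 6*y**2 + 28*y - 31.
Scan x_0 ∈ {−4, ..., 4}. For each x_0, f_y(x_0, y) is a polynomial in y; find its integer roots y ∈ {−4, ..., 4}, then test f_x and f at those candidates.
  x = -4: f_y(-4, y) = -6*y**2 + 36*y - 23; no integer root y with |y| ≤ 4.
  x = -3: f_y(-3, y) = -6*y**2 + 34*y - 28; vanishes at y ∈ {1}. (-3, 1): f_x = 55 ≠ 0.
  x = -2: f_y(-2, y) = -6*y**2 + 32*y - 31; no integer root y with |y| ≤ 4.
  x = -1: f_y(-1, y) = -6*y**2 + 30*y - 32; no integer root y with |y| ≤ 4.
  x = 0: f_y(0, y) = -6*y**2 + 28*y - 31; no integer root y with |y| ≤ 4.
  x = 1: f_y(1, y) = -6*y**2 + 26*y - 28; vanishes at y ∈ {2}. (1, 2): f_x = 0, f = 0 — SINGULAR.
  x = 2: f_y(2, y) = -6*y**2 + 24*y - 23; no integer root y with |y| ≤ 4.
  x = 3: f_y(3, y) = -6*y**2 + 22*y - 16; vanishes at y ∈ {1}. (3, 1): f_x = 7 ≠ 0.
  x = 4: f_y(4, y) = -6*y**2 + 20*y - 7; no integer root y with |y| ≤ 4.
Only singular point on the grid: (1, 2).
Classify: substitute x = 1 + u, y = 2 + v and expand: f = u**3 + u**2*v - u*v**2 - 2*v**3 + v**2.
No constant or linear terms (consistent with a singular point). Quadratic part: v**2. Cubic part: u**3 + u**2*v - u*v**2 - 2*v**3.
The quadratic part v**2 is a perfect square, so there is a single (double) tangent line v = 0, i.e. y = 2. Restricting the cubic part to that line (v = 0) leaves u**3 ≠ 0, so f is not divisible by v and the branch is v² ≈ -u**3 to lowest order — this is a cusp.
Classification: cusp.


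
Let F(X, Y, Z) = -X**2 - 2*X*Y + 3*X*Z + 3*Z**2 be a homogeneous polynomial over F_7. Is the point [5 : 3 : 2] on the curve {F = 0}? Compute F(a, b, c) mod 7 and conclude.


F(5,3,2) ≡ 1 (mod 7); P is NOT on the curve.

Evaluate F(5, 3, 2) term-by-term (mod 7).
  -X**2 ↦ -1·25·1·1 = -25
  -2*X*Y ↦ -2·5·3·1 = -30
  3*X*Z ↦ 3·5·1·2 = 30
  3*Z**2 ↦ 3·1·1·4 = 12
Sum: F(5, 3, 2) = (-25) + (-30) + (30) + (12) = -13.
Reducing mod 7: -13 ≡ 1 (mod 7).
Since F(a, b, c) ≡ 1 ≠ 0 (mod 7), P does NOT lie on the curve.


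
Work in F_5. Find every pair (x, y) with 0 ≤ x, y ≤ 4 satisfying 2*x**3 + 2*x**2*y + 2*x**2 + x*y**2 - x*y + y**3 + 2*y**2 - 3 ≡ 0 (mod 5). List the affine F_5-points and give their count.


Affine F_5-points: {(0, 1), (3, 1), (4, 2)}; count = 3.

For each of the 25 pairs (x, y) ∈ F_5², evaluate f(x, y) mod 5. Record the zeros.
  x = 0: [0↦2, 1↦0, 2↦3, 3↦2, 4↦3]  zeros at y ∈ {1}
  x = 1: [0↦1, 1↦1, 2↦3, 3↦3, 4↦2]  zeros at y ∈ ∅
  x = 2: [0↦1, 1↦2, 2↦2, 3↦2, 4↦3]  zeros at y ∈ ∅
  x = 3: [0↦4, 1↦0, 2↦2, 3↦1, 4↦3]  zeros at y ∈ {1}
  x = 4: [0↦2, 1↦2, 2↦0, 3↦2, 4↦4]  zeros at y ∈ {2}
Collecting zeros: affine points = {(0, 1), (3, 1), (4, 2)}.
Total count |C(F_5)_aff| = 3.


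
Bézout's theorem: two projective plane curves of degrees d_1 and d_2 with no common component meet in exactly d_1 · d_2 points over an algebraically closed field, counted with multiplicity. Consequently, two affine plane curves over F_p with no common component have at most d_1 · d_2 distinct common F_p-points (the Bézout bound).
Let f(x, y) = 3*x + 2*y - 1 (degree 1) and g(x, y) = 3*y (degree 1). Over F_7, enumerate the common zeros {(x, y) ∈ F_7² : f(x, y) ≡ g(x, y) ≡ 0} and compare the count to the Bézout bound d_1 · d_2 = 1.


Common zeros: {(5, 0)}; count = 1; Bézout bound = 1.

deg(f) = 1, deg(g) = 1, so Bézout bound = 1.
Scan x ∈ F_7. For each x, list the y ∈ F_7 with f(x, y) ≡ 0 and those with g(x, y) ≡ 0 (mod 7); the common zeros in that column are the intersection.
  x = 0: f ≡ 0 at y ∈ {4}; g ≡ 0 at y ∈ {0}; common: ∅.
  x = 1: f ≡ 0 at y ∈ {6}; g ≡ 0 at y ∈ {0}; common: ∅.
  x = 2: f ≡ 0 at y ∈ {1}; g ≡ 0 at y ∈ {0}; common: ∅.
  x = 3: f ≡ 0 at y ∈ {3}; g ≡ 0 at y ∈ {0}; common: ∅.
  x = 4: f ≡ 0 at y ∈ {5}; g ≡ 0 at y ∈ {0}; common: ∅.
  x = 5: f ≡ 0 at y ∈ {0}; g ≡ 0 at y ∈ {0}; common: {0}.
  x = 6: f ≡ 0 at y ∈ {2}; g ≡ 0 at y ∈ {0}; common: ∅.
Collecting: common zeros = {(5, 0)}, so the count is 1.
Comparison with the Bézout bound: 1 ≤ 1 = deg(f)·deg(g), as expected for curves with no common component (the bound is attained).


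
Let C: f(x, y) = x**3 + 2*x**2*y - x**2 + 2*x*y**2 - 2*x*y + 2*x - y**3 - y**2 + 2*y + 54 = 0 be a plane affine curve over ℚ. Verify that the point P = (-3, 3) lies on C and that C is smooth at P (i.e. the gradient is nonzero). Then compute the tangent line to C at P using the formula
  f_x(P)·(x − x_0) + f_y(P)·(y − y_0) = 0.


Tangent line at P: 11*x - 43*y + 162 = 0.

Step 1: f(-3, 3) = 0, so P lies on C.
Step 2: partial derivatives
  f_x(x, y) = 3*x**2 + 4*x*y - 2*x + 2*y**2 - 2*y + 2, f_y(x, y) = 2*x**2 + 4*x*y - 2*x - 3*y**2 - 2*y + 2.
  f_x(P) = 11, f_y(P) = -43 (gradient nonzero, so P is smooth).
Step 3: tangent line at P: 11·(x − -3) + -43·(y − 3) = 0.
Expanding: 11*x - 43*y + 162 = 0.


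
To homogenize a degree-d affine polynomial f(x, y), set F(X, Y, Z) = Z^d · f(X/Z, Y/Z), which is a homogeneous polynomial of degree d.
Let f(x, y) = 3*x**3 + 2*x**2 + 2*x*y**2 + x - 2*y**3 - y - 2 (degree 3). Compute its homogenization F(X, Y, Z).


F(X, Y, Z) = 3*X**3 + 2*X**2*Z + 2*X*Y**2 + X*Z**2 - 2*Y**3 - Y*Z**2 - 2*Z**3

deg(f) = 3.
Substitute x = X/Z, y = Y/Z into f, then multiply by Z^3.
  monomial 3·x^3·y^0 ↦ 3·X^3·Y^0·Z^0.
  monomial 2·x^2·y^0 ↦ 2·X^2·Y^0·Z^1.
  monomial 2·x^1·y^2 ↦ 2·X^1·Y^2·Z^0.
  monomial 1·x^1·y^0 ↦ 1·X^1·Y^0·Z^2.
  monomial -2·x^0·y^3 ↦ -2·X^0·Y^3·Z^0.
  monomial -1·x^0·y^1 ↦ -1·X^0·Y^1·Z^2.
  monomial -2·x^0·y^0 ↦ -2·X^0·Y^0·Z^3.
Collecting: F(X, Y, Z) = 3*X**3 + 2*X**2*Z + 2*X*Y**2 + X*Z**2 - 2*Y**3 - Y*Z**2 - 2*Z**3.


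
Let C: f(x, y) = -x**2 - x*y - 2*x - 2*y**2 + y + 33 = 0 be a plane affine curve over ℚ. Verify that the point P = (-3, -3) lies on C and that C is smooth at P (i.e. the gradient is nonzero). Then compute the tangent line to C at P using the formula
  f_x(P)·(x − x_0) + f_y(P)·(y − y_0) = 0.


Tangent line at P: 7*x + 16*y + 69 = 0.

Step 1: f(-3, -3) = 0, so P lies on C.
Step 2: partial derivatives
  f_x(x, y) = -2*x - y - 2, f_y(x, y) = -x - 4*y + 1.
  f_x(P) = 7, f_y(P) = 16 (gradient nonzero, so P is smooth).
Step 3: tangent line at P: 7·(x − -3) + 16·(y − -3) = 0.
Expanding: 7*x + 16*y + 69 = 0.


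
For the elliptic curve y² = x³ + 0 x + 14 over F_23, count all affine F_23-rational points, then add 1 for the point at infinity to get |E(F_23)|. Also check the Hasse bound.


Affine points = {(3, 8), (3, 15), (4, 3), (4, 20), (5, 1), (5, 22), (6, 0), (7, 9), (7, 14), (10, 5), (10, 18), (13, 7), (13, 16), (15, 10), (15, 13), (16, 4), (16, 19), (18, 2), (18, 21), (21, 11), (21, 12), (22, 6), (22, 17)}; affine count = 23; |E(F_23)| = 24.

Discriminant check: Δ ∝ 4a³ + 27b² = 4·0³ + 27·14² = 4·0 + 27·196 ≡ 2 (mod 23). Nonzero ⇒ E is nonsingular.
For each x ∈ F_23, compute rhs = x³ + 0·x + 14 mod 23, then count y ∈ F_23 with y² ≡ rhs.
  x = 0: rhs = 14, matching y values: none (0 points).
  x = 1: rhs = 15, matching y values: none (0 points).
  x = 2: rhs = 22, matching y values: none (0 points).
  x = 3: rhs = 18, matching y values: 8, 15 (2 points).
  x = 4: rhs = 9, matching y values: 3, 20 (2 points).
  x = 5: rhs = 1, matching y values: 1, 22 (2 points).
  x = 6: rhs = 0, matching y values: 0 (1 points).
  x = 7: rhs = 12, matching y values: 9, 14 (2 points).
  x = 8: rhs = 20, matching y values: none (0 points).
  x = 9: rhs = 7, matching y values: none (0 points).
  x = 10: rhs = 2, matching y values: 5, 18 (2 points).
  x = 11: rhs = 11, matching y values: none (0 points).
  x = 12: rhs = 17, matching y values: none (0 points).
  x = 13: rhs = 3, matching y values: 7, 16 (2 points).
  x = 14: rhs = 21, matching y values: none (0 points).
  x = 15: rhs = 8, matching y values: 10, 13 (2 points).
  x = 16: rhs = 16, matching y values: 4, 19 (2 points).
  x = 17: rhs = 5, matching y values: none (0 points).
  x = 18: rhs = 4, matching y values: 2, 21 (2 points).
  x = 19: rhs = 19, matching y values: none (0 points).
  x = 20: rhs = 10, matching y values: none (0 points).
  x = 21: rhs = 6, matching y values: 11, 12 (2 points).
  x = 22: rhs = 13, matching y values: 6, 17 (2 points).
Total affine count: 23.
Full point count |E(F_23)| = 23 + 1 = 24.
Hasse bound: |24 − (23+1)| = |0| = 0 ≤ 2√23 ≈ 9.5917 ✓.


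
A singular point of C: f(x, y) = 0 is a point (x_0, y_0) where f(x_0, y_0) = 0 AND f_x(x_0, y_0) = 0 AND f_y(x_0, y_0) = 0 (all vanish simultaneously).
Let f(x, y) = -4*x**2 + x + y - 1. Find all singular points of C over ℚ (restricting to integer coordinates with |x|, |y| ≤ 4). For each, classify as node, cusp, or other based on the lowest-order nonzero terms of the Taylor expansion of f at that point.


No singular points in the scanned grid; C is smooth there.

Compute partial derivatives:
  f_x = 1 - 8*x.
  f_y = 1.
f_y = 1 is a nonzero constant, so f_y never vanishes: no point (x, y) can satisfy f = f_x = f_y = 0. In particular no (x, y) ∈ {−4, ..., 4}² is singular; the curve is smooth.


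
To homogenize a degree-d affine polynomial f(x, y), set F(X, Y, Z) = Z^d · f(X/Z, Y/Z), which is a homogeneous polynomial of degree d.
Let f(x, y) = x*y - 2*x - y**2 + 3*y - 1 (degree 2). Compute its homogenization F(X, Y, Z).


F(X, Y, Z) = X*Y - 2*X*Z - Y**2 + 3*Y*Z - Z**2

deg(f) = 2.
Substitute x = X/Z, y = Y/Z into f, then multiply by Z^2.
  monomial 1·x^1·y^1 ↦ 1·X^1·Y^1·Z^0.
  monomial -2·x^1·y^0 ↦ -2·X^1·Y^0·Z^1.
  monomial -1·x^0·y^2 ↦ -1·X^0·Y^2·Z^0.
  monomial 3·x^0·y^1 ↦ 3·X^0·Y^1·Z^1.
  monomial -1·x^0·y^0 ↦ -1·X^0·Y^0·Z^2.
Collecting: F(X, Y, Z) = X*Y - 2*X*Z - Y**2 + 3*Y*Z - Z**2.


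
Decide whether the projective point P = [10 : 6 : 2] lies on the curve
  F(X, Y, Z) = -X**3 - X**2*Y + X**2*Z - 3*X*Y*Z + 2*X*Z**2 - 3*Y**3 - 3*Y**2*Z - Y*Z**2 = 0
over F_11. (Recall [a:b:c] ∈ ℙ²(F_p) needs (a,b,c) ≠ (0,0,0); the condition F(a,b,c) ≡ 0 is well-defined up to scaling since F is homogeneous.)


F(10,6,2) ≡ 6 (mod 11); P is NOT on the curve.

Evaluate F(10, 6, 2) term-by-term (mod 11).
  -X**3 ↦ -1·1000·1·1 = -1000
  -X**2*Y ↦ -1·100·6·1 = -600
  X**2*Z ↦ 1·100·1·2 = 200
  -3*X*Y*Z ↦ -3·10·6·2 = -360
  2*X*Z**2 ↦ 2·10·1·4 = 80
  -3*Y**3 ↦ -3·1·216·1 = -648
  -3*Y**2*Z ↦ -3·1·36·2 = -216
  -Y*Z**2 ↦ -1·1·6·4 = -24
Sum: F(10, 6, 2) = (-1000) + (-600) + (200) + (-360) + (80) + (-648) + (-216) + (-24) = -2568.
Reducing mod 11: -2568 ≡ 6 (mod 11).
Since F(a, b, c) ≡ 6 ≠ 0 (mod 11), P does NOT lie on the curve.


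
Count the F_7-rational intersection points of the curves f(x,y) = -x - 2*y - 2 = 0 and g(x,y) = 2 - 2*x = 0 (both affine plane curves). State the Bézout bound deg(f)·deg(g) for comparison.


Common zeros: {(1, 2)}; count = 1; Bézout bound = 1.

deg(f) = 1, deg(g) = 1, so Bézout bound = 1.
Scan x ∈ F_7. For each x, list the y ∈ F_7 with f(x, y) ≡ 0 and those with g(x, y) ≡ 0 (mod 7); the common zeros in that column are the intersection.
  x = 0: f ≡ 0 at y ∈ {6}; g ≡ 0 at y ∈ ∅; common: ∅.
  x = 1: f ≡ 0 at y ∈ {2}; g ≡ 0 at y ∈ {0, 1, 2, 3, 4, 5, 6}; common: {2}.
  x = 2: f ≡ 0 at y ∈ {5}; g ≡ 0 at y ∈ ∅; common: ∅.
  x = 3: f ≡ 0 at y ∈ {1}; g ≡ 0 at y ∈ ∅; common: ∅.
  x = 4: f ≡ 0 at y ∈ {4}; g ≡ 0 at y ∈ ∅; common: ∅.
  x = 5: f ≡ 0 at y ∈ {0}; g ≡ 0 at y ∈ ∅; common: ∅.
  x = 6: f ≡ 0 at y ∈ {3}; g ≡ 0 at y ∈ ∅; common: ∅.
Collecting: common zeros = {(1, 2)}, so the count is 1.
Comparison with the Bézout bound: 1 ≤ 1 = deg(f)·deg(g), as expected for curves with no common component (the bound is attained).


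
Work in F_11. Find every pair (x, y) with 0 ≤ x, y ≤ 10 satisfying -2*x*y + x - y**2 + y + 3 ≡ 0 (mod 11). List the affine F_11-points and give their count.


Affine F_11-points: {(3, 1), (3, 5), (4, 2), (5, 4), (5, 9), (6, 3), (6, 8), (7, 10), (8, 0), (8, 7)}; count = 10.

For each of the 121 pairs (x, y) ∈ F_11², evaluate f(x, y) mod 11. Record the zeros.
  x = 0: [0↦3, 1↦3, 2↦1, 3↦8, 4↦2, 5↦5, 6↦6, 7↦5, 8↦2, 9↦8, 10↦1]  zeros at y ∈ ∅
  x = 1: [0↦4, 1↦2, 2↦9, 3↦3, 4↦6, 5↦7, 6↦6, 7↦3, 8↦9, 9↦2, 10↦4]  zeros at y ∈ ∅
  x = 2: [0↦5, 1↦1, 2↦6, 3↦9, 4↦10, 5↦9, 6↦6, 7↦1, 8↦5, 9↦7, 10↦7]  zeros at y ∈ ∅
  x = 3: [0↦6, 1↦0, 2↦3, 3↦4, 4↦3, 5↦0, 6↦6, 7↦10, 8↦1, 9↦1, 10↦10]  zeros at y ∈ {1, 5}
  x = 4: [0↦7, 1↦10, 2↦0, 3↦10, 4↦7, 5↦2, 6↦6, 7↦8, 8↦8, 9↦6, 10↦2]  zeros at y ∈ {2}
  x = 5: [0↦8, 1↦9, 2↦8, 3↦5, 4↦0, 5↦4, 6↦6, 7↦6, 8↦4, 9↦0, 10↦5]  zeros at y ∈ {4, 9}
  x = 6: [0↦9, 1↦8, 2↦5, 3↦0, 4↦4, 5↦6, 6↦6, 7↦4, 8↦0, 9↦5, 10↦8]  zeros at y ∈ {3, 8}
  x = 7: [0↦10, 1↦7, 2↦2, 3↦6, 4↦8, 5↦8, 6↦6, 7↦2, 8↦7, 9↦10, 10↦0]  zeros at y ∈ {10}
  x = 8: [0↦0, 1↦6, 2↦10, 3↦1, 4↦1, 5↦10, 6↦6, 7↦0, 8↦3, 9↦4, 10↦3]  zeros at y ∈ {0, 7}
  x = 9: [0↦1, 1↦5, 2↦7, 3↦7, 4↦5, 5↦1, 6↦6, 7↦9, 8↦10, 9↦9, 10↦6]  zeros at y ∈ ∅
  x = 10: [0↦2, 1↦4, 2↦4, 3↦2, 4↦9, 5↦3, 6↦6, 7↦7, 8↦6, 9↦3, 10↦9]  zeros at y ∈ ∅
Collecting zeros: affine points = {(3, 1), (3, 5), (4, 2), (5, 4), (5, 9), (6, 3), (6, 8), (7, 10), (8, 0), (8, 7)}.
Total count |C(F_11)_aff| = 10.


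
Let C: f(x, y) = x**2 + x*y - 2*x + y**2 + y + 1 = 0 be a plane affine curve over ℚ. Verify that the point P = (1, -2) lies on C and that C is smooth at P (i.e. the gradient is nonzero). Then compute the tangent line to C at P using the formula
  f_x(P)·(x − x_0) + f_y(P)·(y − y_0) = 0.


Tangent line at P: -2*x - 2*y - 2 = 0.

Step 1: f(1, -2) = 0, so P lies on C.
Step 2: partial derivatives
  f_x(x, y) = 2*x + y - 2, f_y(x, y) = x + 2*y + 1.
  f_x(P) = -2, f_y(P) = -2 (gradient nonzero, so P is smooth).
Step 3: tangent line at P: -2·(x − 1) + -2·(y − -2) = 0.
Expanding: -2*x - 2*y - 2 = 0.


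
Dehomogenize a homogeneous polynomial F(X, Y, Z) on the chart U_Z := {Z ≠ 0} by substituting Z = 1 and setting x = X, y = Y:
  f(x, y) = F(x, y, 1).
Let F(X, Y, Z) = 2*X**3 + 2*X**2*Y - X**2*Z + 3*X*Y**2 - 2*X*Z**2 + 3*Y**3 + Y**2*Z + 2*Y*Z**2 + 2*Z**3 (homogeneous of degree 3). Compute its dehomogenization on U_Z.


f(x, y) = 2*x**3 + 2*x**2*y - x**2 + 3*x*y**2 - 2*x + 3*y**3 + y**2 + 2*y + 2

On U_Z we set Z = 1. Each monomial c·X^i·Y^j·Z^k in F becomes c·x^i·y^j·1^k = c·x^i·y^j.
Substituting Z = 1: F(X, Y, 1) = 2*x**3 + 2*x**2*y - x**2 + 3*x*y**2 - 2*x + 3*y**3 + y**2 + 2*y + 2.
Note: deg(f) ≤ deg(F) = 3; strict inequality happens when F is divisible by Z (lost terms).


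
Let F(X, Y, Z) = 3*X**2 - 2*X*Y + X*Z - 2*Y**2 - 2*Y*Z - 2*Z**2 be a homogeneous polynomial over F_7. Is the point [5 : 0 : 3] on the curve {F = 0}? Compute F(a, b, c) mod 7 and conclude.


F(5,0,3) ≡ 2 (mod 7); P is NOT on the curve.

Evaluate F(5, 0, 3) term-by-term (mod 7).
  3*X**2 ↦ 3·25·1·1 = 75
  -2*X*Y ↦ -2·5·0·1 = 0
  X*Z ↦ 1·5·1·3 = 15
  -2*Y**2 ↦ -2·1·0·1 = 0
  -2*Y*Z ↦ -2·1·0·3 = 0
  -2*Z**2 ↦ -2·1·1·9 = -18
Sum: F(5, 0, 3) = (75) + (0) + (15) + (0) + (0) + (-18) = 72.
Reducing mod 7: 72 ≡ 2 (mod 7).
Since F(a, b, c) ≡ 2 ≠ 0 (mod 7), P does NOT lie on the curve.


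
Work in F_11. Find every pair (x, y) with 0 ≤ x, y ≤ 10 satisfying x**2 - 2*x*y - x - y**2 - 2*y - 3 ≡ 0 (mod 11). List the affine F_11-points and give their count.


Affine F_11-points: {(0, 2), (0, 7), (1, 8), (1, 10), (4, 5), (4, 7), (5, 2), (5, 8), (7, 1), (7, 5), (9, 3), (9, 10)}; count = 12.

For each of the 121 pairs (x, y) ∈ F_11², evaluate f(x, y) mod 11. Record the zeros.
  x = 0: [0↦8, 1↦5, 2↦0, 3↦4, 4↦6, 5↦6, 6↦4, 7↦0, 8↦5, 9↦8, 10↦9]  zeros at y ∈ {2, 7}
  x = 1: [0↦8, 1↦3, 2↦7, 3↦9, 4↦9, 5↦7, 6↦3, 7↦8, 8↦0, 9↦1, 10↦0]  zeros at y ∈ {8, 10}
  x = 2: [0↦10, 1↦3, 2↦5, 3↦5, 4↦3, 5↦10, 6↦4, 7↦7, 8↦8, 9↦7, 10↦4]  zeros at y ∈ ∅
  x = 3: [0↦3, 1↦5, 2↦5, 3↦3, 4↦10, 5↦4, 6↦7, 7↦8, 8↦7, 9↦4, 10↦10]  zeros at y ∈ ∅
  x = 4: [0↦9, 1↦9, 2↦7, 3↦3, 4↦8, 5↦0, 6↦1, 7↦0, 8↦8, 9↦3, 10↦7]  zeros at y ∈ {5, 7}
  x = 5: [0↦6, 1↦4, 2↦0, 3↦5, 4↦8, 5↦9, 6↦8, 7↦5, 8↦0, 9↦4, 10↦6]  zeros at y ∈ {2, 8}
  x = 6: [0↦5, 1↦1, 2↦6, 3↦9, 4↦10, 5↦9, 6↦6, 7↦1, 8↦5, 9↦7, 10↦7]  zeros at y ∈ ∅
  x = 7: [0↦6, 1↦0, 2↦3, 3↦4, 4↦3, 5↦0, 6↦6, 7↦10, 8↦1, 9↦1, 10↦10]  zeros at y ∈ {1, 5}
  x = 8: [0↦9, 1↦1, 2↦2, 3↦1, 4↦9, 5↦4, 6↦8, 7↦10, 8↦10, 9↦8, 10↦4]  zeros at y ∈ ∅
  x = 9: [0↦3, 1↦4, 2↦3, 3↦0, 4↦6, 5↦10, 6↦1, 7↦1, 8↦10, 9↦6, 10↦0]  zeros at y ∈ {3, 10}
  x = 10: [0↦10, 1↦9, 2↦6, 3↦1, 4↦5, 5↦7, 6↦7, 7↦5, 8↦1, 9↦6, 10↦9]  zeros at y ∈ ∅
Collecting zeros: affine points = {(0, 2), (0, 7), (1, 8), (1, 10), (4, 5), (4, 7), (5, 2), (5, 8), (7, 1), (7, 5), (9, 3), (9, 10)}.
Total count |C(F_11)_aff| = 12.


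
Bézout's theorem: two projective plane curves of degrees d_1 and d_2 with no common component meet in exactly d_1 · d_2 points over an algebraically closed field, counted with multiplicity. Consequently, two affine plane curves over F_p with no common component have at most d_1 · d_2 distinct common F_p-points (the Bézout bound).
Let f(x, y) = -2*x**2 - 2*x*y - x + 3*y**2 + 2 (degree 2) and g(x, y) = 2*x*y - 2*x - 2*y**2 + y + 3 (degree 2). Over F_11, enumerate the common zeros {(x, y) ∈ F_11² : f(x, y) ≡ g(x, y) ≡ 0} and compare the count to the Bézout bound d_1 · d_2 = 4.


Common zeros: ∅; count = 0; Bézout bound = 4.

deg(f) = 2, deg(g) = 2, so Bézout bound = 4.
Scan x ∈ F_11. For each x, list the y ∈ F_11 with f(x, y) ≡ 0 and those with g(x, y) ≡ 0 (mod 11); the common zeros in that column are the intersection.
  x = 0: f ≡ 0 at y ∈ {5, 6}; g ≡ 0 at y ∈ {7, 10}; common: ∅.
  x = 1: f ≡ 0 at y ∈ {1, 7}; g ≡ 0 at y ∈ ∅; common: ∅.
  x = 2: f ≡ 0 at y ∈ ∅; g ≡ 0 at y ∈ ∅; common: ∅.
  x = 3: f ≡ 0 at y ∈ {1}; g ≡ 0 at y ∈ {3, 6}; common: ∅.
  x = 4: f ≡ 0 at y ∈ ∅; g ≡ 0 at y ∈ ∅; common: ∅.
  x = 5: f ≡ 0 at y ∈ ∅; g ≡ 0 at y ∈ ∅; common: ∅.
  x = 6: f ≡ 0 at y ∈ {2}; g ≡ 0 at y ∈ {4, 8}; common: ∅.
  x = 7: f ≡ 0 at y ∈ ∅; g ≡ 0 at y ∈ {0, 2}; common: ∅.
  x = 8: f ≡ 0 at y ∈ {2, 7}; g ≡ 0 at y ∈ {5, 9}; common: ∅.
  x = 9: f ≡ 0 at y ∈ {8, 9}; g ≡ 0 at y ∈ ∅; common: ∅.
  x = 10: f ≡ 0 at y ∈ {6, 8}; g ≡ 0 at y ∈ ∅; common: ∅.
Collecting: common zeros = ∅, so the count is 0.
Comparison with the Bézout bound: 0 ≤ 4 = deg(f)·deg(g), as expected for curves with no common component (the affine F_11-count falls short of the bound because intersections may lie at infinity, over extension fields, or carry multiplicity).


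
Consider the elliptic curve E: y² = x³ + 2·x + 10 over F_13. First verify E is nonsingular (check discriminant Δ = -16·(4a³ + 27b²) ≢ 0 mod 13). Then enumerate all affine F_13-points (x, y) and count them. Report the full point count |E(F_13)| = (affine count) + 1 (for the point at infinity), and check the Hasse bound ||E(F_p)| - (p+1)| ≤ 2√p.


Affine points = {(0, 6), (0, 7), (1, 0), (2, 3), (2, 10), (3, 2), (3, 11), (4, 2), (4, 11), (6, 2), (6, 11), (7, 4), (7, 9), (9, 4), (9, 9), (10, 4), (10, 9)}; affine count = 17; |E(F_13)| = 18.

Discriminant check: Δ ∝ 4a³ + 27b² = 4·2³ + 27·10² = 4·8 + 27·100 ≡ 2 (mod 13). Nonzero ⇒ E is nonsingular.
For each x ∈ F_13, compute rhs = x³ + 2·x + 10 mod 13, then count y ∈ F_13 with y² ≡ rhs.
  x = 0: rhs = 10, matching y values: 6, 7 (2 points).
  x = 1: rhs = 0, matching y values: 0 (1 points).
  x = 2: rhs = 9, matching y values: 3, 10 (2 points).
  x = 3: rhs = 4, matching y values: 2, 11 (2 points).
  x = 4: rhs = 4, matching y values: 2, 11 (2 points).
  x = 5: rhs = 2, matching y values: none (0 points).
  x = 6: rhs = 4, matching y values: 2, 11 (2 points).
  x = 7: rhs = 3, matching y values: 4, 9 (2 points).
  x = 8: rhs = 5, matching y values: none (0 points).
  x = 9: rhs = 3, matching y values: 4, 9 (2 points).
  x = 10: rhs = 3, matching y values: 4, 9 (2 points).
  x = 11: rhs = 11, matching y values: none (0 points).
  x = 12: rhs = 7, matching y values: none (0 points).
Total affine count: 17.
Full point count |E(F_13)| = 17 + 1 = 18.
Hasse bound: |18 − (13+1)| = |4| = 4 ≤ 2√13 ≈ 7.2111 ✓.


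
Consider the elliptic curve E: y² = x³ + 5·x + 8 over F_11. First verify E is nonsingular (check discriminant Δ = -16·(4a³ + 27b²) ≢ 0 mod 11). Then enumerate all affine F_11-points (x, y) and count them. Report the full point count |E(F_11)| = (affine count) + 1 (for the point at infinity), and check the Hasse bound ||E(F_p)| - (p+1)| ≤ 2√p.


Affine points = {(1, 5), (1, 6), (2, 2), (2, 9), (4, 2), (4, 9), (5, 2), (5, 9), (6, 1), (6, 10), (7, 1), (7, 10), (9, 1), (9, 10)}; affine count = 14; |E(F_11)| = 15.

Discriminant check: Δ ∝ 4a³ + 27b² = 4·5³ + 27·8² = 4·125 + 27·64 ≡ 6 (mod 11). Nonzero ⇒ E is nonsingular.
For each x ∈ F_11, compute rhs = x³ + 5·x + 8 mod 11, then count y ∈ F_11 with y² ≡ rhs.
  x = 0: rhs = 8, matching y values: none (0 points).
  x = 1: rhs = 3, matching y values: 5, 6 (2 points).
  x = 2: rhs = 4, matching y values: 2, 9 (2 points).
  x = 3: rhs = 6, matching y values: none (0 points).
  x = 4: rhs = 4, matching y values: 2, 9 (2 points).
  x = 5: rhs = 4, matching y values: 2, 9 (2 points).
  x = 6: rhs = 1, matching y values: 1, 10 (2 points).
  x = 7: rhs = 1, matching y values: 1, 10 (2 points).
  x = 8: rhs = 10, matching y values: none (0 points).
  x = 9: rhs = 1, matching y values: 1, 10 (2 points).
  x = 10: rhs = 2, matching y values: none (0 points).
Total affine count: 14.
Full point count |E(F_11)| = 14 + 1 = 15.
Hasse bound: |15 − (11+1)| = |3| = 3 ≤ 2√11 ≈ 6.6332 ✓.


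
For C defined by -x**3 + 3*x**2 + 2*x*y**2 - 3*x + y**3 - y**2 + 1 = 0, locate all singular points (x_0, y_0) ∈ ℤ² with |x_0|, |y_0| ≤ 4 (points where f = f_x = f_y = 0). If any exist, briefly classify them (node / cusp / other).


Singular points: {(1, 0)}; classification: cusp.

Compute partial derivatives:
  f_x = -3*x**2 + 6*x + 2*y**2 - 3.
  f_y = 4*x*y + 3*y**2 - 2*y.
Scan x_0 ∈ {−4, ..., 4}. For each x_0, f_y(x_0, y) is a polynomial in y; find its integer roots y ∈ {−4, ..., 4}, then test f_x and f at those candidates.
  x = -4: f_y(-4, y) = 3*y**2 - 18*y; vanishes at y ∈ {0}. (-4, 0): f_x = -75 ≠ 0.
  x = -3: f_y(-3, y) = 3*y**2 - 14*y; vanishes at y ∈ {0}. (-3, 0): f_x = -48 ≠ 0.
  x = -2: f_y(-2, y) = 3*y**2 - 10*y; vanishes at y ∈ {0}. (-2, 0): f_x = -27 ≠ 0.
  x = -1: f_y(-1, y) = 3*y**2 - 6*y; vanishes at y ∈ {0, 2}. (-1, 0): f_x = -12 ≠ 0; (-1, 2): f_x = -4 ≠ 0.
  x = 0: f_y(0, y) = 3*y**2 - 2*y; vanishes at y ∈ {0}. (0, 0): f_x = -3 ≠ 0.
  x = 1: f_y(1, y) = 3*y**2 + 2*y; vanishes at y ∈ {0}. (1, 0): f_x = 0, f = 0 — SINGULAR.
  x = 2: f_y(2, y) = 3*y**2 + 6*y; vanishes at y ∈ {-2, 0}. (2, -2): f_x = 5 ≠ 0; (2, 0): f_x = -3 ≠ 0.
  x = 3: f_y(3, y) = 3*y**2 + 10*y; vanishes at y ∈ {0}. (3, 0): f_x = -12 ≠ 0.
  x = 4: f_y(4, y) = 3*y**2 + 14*y; vanishes at y ∈ {0}. (4, 0): f_x = -27 ≠ 0.
Only singular point on the grid: (1, 0).
Classify: substitute x = 1 + u, y = 0 + v and expand: f = -u**3 + 2*u*v**2 + v**3 + v**2.
No constant or linear terms (consistent with a singular point). Quadratic part: v**2. Cubic part: -u**3 + 2*u*v**2 + v**3.
The quadratic part v**2 is a perfect square, so there is a single (double) tangent line v = 0, i.e. y = 0. Restricting the cubic part to that line (v = 0) leaves -u**3 ≠ 0, so f is not divisible by v and the branch is v² ≈ u**3 to lowest order — this is a cusp.
Classification: cusp.


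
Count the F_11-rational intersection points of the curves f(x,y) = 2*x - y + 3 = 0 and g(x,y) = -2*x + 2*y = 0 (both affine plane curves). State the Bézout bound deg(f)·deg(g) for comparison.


Common zeros: {(8, 8)}; count = 1; Bézout bound = 1.

deg(f) = 1, deg(g) = 1, so Bézout bound = 1.
Scan x ∈ F_11. For each x, list the y ∈ F_11 with f(x, y) ≡ 0 and those with g(x, y) ≡ 0 (mod 11); the common zeros in that column are the intersection.
  x = 0: f ≡ 0 at y ∈ {3}; g ≡ 0 at y ∈ {0}; common: ∅.
  x = 1: f ≡ 0 at y ∈ {5}; g ≡ 0 at y ∈ {1}; common: ∅.
  x = 2: f ≡ 0 at y ∈ {7}; g ≡ 0 at y ∈ {2}; common: ∅.
  x = 3: f ≡ 0 at y ∈ {9}; g ≡ 0 at y ∈ {3}; common: ∅.
  x = 4: f ≡ 0 at y ∈ {0}; g ≡ 0 at y ∈ {4}; common: ∅.
  x = 5: f ≡ 0 at y ∈ {2}; g ≡ 0 at y ∈ {5}; common: ∅.
  x = 6: f ≡ 0 at y ∈ {4}; g ≡ 0 at y ∈ {6}; common: ∅.
  x = 7: f ≡ 0 at y ∈ {6}; g ≡ 0 at y ∈ {7}; common: ∅.
  x = 8: f ≡ 0 at y ∈ {8}; g ≡ 0 at y ∈ {8}; common: {8}.
  x = 9: f ≡ 0 at y ∈ {10}; g ≡ 0 at y ∈ {9}; common: ∅.
  x = 10: f ≡ 0 at y ∈ {1}; g ≡ 0 at y ∈ {10}; common: ∅.
Collecting: common zeros = {(8, 8)}, so the count is 1.
Comparison with the Bézout bound: 1 ≤ 1 = deg(f)·deg(g), as expected for curves with no common component (the bound is attained).


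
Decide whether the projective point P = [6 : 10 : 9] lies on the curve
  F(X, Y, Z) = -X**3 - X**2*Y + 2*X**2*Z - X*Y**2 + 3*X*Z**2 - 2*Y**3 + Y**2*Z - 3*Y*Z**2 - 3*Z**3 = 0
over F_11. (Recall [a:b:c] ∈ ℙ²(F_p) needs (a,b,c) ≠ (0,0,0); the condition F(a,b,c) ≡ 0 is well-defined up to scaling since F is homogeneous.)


F(6,10,9) ≡ 9 (mod 11); P is NOT on the curve.

Evaluate F(6, 10, 9) term-by-term (mod 11).
  -X**3 ↦ -1·216·1·1 = -216
  -X**2*Y ↦ -1·36·10·1 = -360
  2*X**2*Z ↦ 2·36·1·9 = 648
  -X*Y**2 ↦ -1·6·100·1 = -600
  3*X*Z**2 ↦ 3·6·1·81 = 1458
  -2*Y**3 ↦ -2·1·1000·1 = -2000
  Y**2*Z ↦ 1·1·100·9 = 900
  -3*Y*Z**2 ↦ -3·1·10·81 = -2430
  -3*Z**3 ↦ -3·1·1·729 = -2187
Sum: F(6, 10, 9) = (-216) + (-360) + (648) + (-600) + (1458) + (-2000) + (900) + (-2430) + (-2187) = -4787.
Reducing mod 11: -4787 ≡ 9 (mod 11).
Since F(a, b, c) ≡ 9 ≠ 0 (mod 11), P does NOT lie on the curve.


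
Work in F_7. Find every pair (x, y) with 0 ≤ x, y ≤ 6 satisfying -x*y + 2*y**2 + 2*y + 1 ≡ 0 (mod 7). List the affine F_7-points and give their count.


Affine F_7-points: {(1, 5), (3, 2), (5, 1), (5, 4), (6, 3), (6, 6)}; count = 6.

For each of the 49 pairs (x, y) ∈ F_7², evaluate f(x, y) mod 7. Record the zeros.
  x = 0: [0↦1, 1↦5, 2↦6, 3↦4, 4↦6, 5↦5, 6↦1]  zeros at y ∈ ∅
  x = 1: [0↦1, 1↦4, 2↦4, 3↦1, 4↦2, 5↦0, 6↦2]  zeros at y ∈ {5}
  x = 2: [0↦1, 1↦3, 2↦2, 3↦5, 4↦5, 5↦2, 6↦3]  zeros at y ∈ ∅
  x = 3: [0↦1, 1↦2, 2↦0, 3↦2, 4↦1, 5↦4, 6↦4]  zeros at y ∈ {2}
  x = 4: [0↦1, 1↦1, 2↦5, 3↦6, 4↦4, 5↦6, 6↦5]  zeros at y ∈ ∅
  x = 5: [0↦1, 1↦0, 2↦3, 3↦3, 4↦0, 5↦1, 6↦6]  zeros at y ∈ {1, 4}
  x = 6: [0↦1, 1↦6, 2↦1, 3↦0, 4↦3, 5↦3, 6↦0]  zeros at y ∈ {3, 6}
Collecting zeros: affine points = {(1, 5), (3, 2), (5, 1), (5, 4), (6, 3), (6, 6)}.
Total count |C(F_7)_aff| = 6.


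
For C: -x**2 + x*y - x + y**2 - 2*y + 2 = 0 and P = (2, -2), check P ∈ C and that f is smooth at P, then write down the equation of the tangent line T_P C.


Tangent line at P: -7*x - 4*y + 6 = 0.

Step 1: f(2, -2) = 0, so P lies on C.
Step 2: partial derivatives
  f_x(x, y) = -2*x + y - 1, f_y(x, y) = x + 2*y - 2.
  f_x(P) = -7, f_y(P) = -4 (gradient nonzero, so P is smooth).
Step 3: tangent line at P: -7·(x − 2) + -4·(y − -2) = 0.
Expanding: -7*x - 4*y + 6 = 0.


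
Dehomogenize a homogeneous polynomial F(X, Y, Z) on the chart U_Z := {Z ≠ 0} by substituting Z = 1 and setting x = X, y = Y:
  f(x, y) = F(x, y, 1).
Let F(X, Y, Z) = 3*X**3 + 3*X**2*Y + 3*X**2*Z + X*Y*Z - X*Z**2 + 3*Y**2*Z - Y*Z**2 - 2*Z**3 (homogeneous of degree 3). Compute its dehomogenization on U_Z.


f(x, y) = 3*x**3 + 3*x**2*y + 3*x**2 + x*y - x + 3*y**2 - y - 2

On U_Z we set Z = 1. Each monomial c·X^i·Y^j·Z^k in F becomes c·x^i·y^j·1^k = c·x^i·y^j.
Substituting Z = 1: F(X, Y, 1) = 3*x**3 + 3*x**2*y + 3*x**2 + x*y - x + 3*y**2 - y - 2.
Note: deg(f) ≤ deg(F) = 3; strict inequality happens when F is divisible by Z (lost terms).


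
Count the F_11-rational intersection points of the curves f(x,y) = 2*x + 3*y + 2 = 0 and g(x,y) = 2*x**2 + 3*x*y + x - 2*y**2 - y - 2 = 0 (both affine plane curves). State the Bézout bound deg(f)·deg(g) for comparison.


Common zeros: ∅; count = 0; Bézout bound = 2.

deg(f) = 1, deg(g) = 2, so Bézout bound = 2.
Scan x ∈ F_11. For each x, list the y ∈ F_11 with f(x, y) ≡ 0 and those with g(x, y) ≡ 0 (mod 11); the common zeros in that column are the intersection.
  x = 0: f ≡ 0 at y ∈ {3}; g ≡ 0 at y ∈ ∅; common: ∅.
  x = 1: f ≡ 0 at y ∈ {6}; g ≡ 0 at y ∈ {3, 9}; common: ∅.
  x = 2: f ≡ 0 at y ∈ {9}; g ≡ 0 at y ∈ {1, 7}; common: ∅.
  x = 3: f ≡ 0 at y ∈ {1}; g ≡ 0 at y ∈ ∅; common: ∅.
  x = 4: f ≡ 0 at y ∈ {4}; g ≡ 0 at y ∈ ∅; common: ∅.
  x = 5: f ≡ 0 at y ∈ {7}; g ≡ 0 at y ∈ {3, 4}; common: ∅.
  x = 6: f ≡ 0 at y ∈ {10}; g ≡ 0 at y ∈ ∅; common: ∅.
  x = 7: f ≡ 0 at y ∈ {2}; g ≡ 0 at y ∈ {1, 9}; common: ∅.
  x = 8: f ≡ 0 at y ∈ {5}; g ≡ 0 at y ∈ ∅; common: ∅.
  x = 9: f ≡ 0 at y ∈ {8}; g ≡ 0 at y ∈ {6, 7}; common: ∅.
  x = 10: f ≡ 0 at y ∈ {0}; g ≡ 0 at y ∈ ∅; common: ∅.
Collecting: common zeros = ∅, so the count is 0.
Comparison with the Bézout bound: 0 ≤ 2 = deg(f)·deg(g), as expected for curves with no common component (the affine F_11-count falls short of the bound because intersections may lie at infinity, over extension fields, or carry multiplicity).


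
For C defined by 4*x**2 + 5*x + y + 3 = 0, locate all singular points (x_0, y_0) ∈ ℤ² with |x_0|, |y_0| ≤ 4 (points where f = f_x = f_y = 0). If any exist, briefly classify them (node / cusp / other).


No singular points in the scanned grid; C is smooth there.

Compute partial derivatives:
  f_x = 8*x + 5.
  f_y = 1.
f_y = 1 is a nonzero constant, so f_y never vanishes: no point (x, y) can satisfy f = f_x = f_y = 0. In particular no (x, y) ∈ {−4, ..., 4}² is singular; the curve is smooth.


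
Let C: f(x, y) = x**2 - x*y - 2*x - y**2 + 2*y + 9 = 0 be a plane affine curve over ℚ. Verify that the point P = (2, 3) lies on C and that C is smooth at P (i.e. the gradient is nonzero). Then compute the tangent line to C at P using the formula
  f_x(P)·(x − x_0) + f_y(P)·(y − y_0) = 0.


Tangent line at P: -x - 6*y + 20 = 0.

Step 1: f(2, 3) = 0, so P lies on C.
Step 2: partial derivatives
  f_x(x, y) = 2*x - y - 2, f_y(x, y) = -x - 2*y + 2.
  f_x(P) = -1, f_y(P) = -6 (gradient nonzero, so P is smooth).
Step 3: tangent line at P: -1·(x − 2) + -6·(y − 3) = 0.
Expanding: -x - 6*y + 20 = 0.


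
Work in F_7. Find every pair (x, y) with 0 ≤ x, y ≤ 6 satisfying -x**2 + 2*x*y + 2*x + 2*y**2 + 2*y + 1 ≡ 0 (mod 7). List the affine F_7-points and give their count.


Affine F_7-points: {(1, 6), (2, 2), (4, 0), (4, 2), (5, 0), (5, 1), (6, 1), (6, 6)}; count = 8.

For each of the 49 pairs (x, y) ∈ F_7², evaluate f(x, y) mod 7. Record the zeros.
  x = 0: [0↦1, 1↦5, 2↦6, 3↦4, 4↦6, 5↦5, 6↦1]  zeros at y ∈ ∅
  x = 1: [0↦2, 1↦1, 2↦4, 3↦4, 4↦1, 5↦2, 6↦0]  zeros at y ∈ {6}
  x = 2: [0↦1, 1↦2, 2↦0, 3↦2, 4↦1, 5↦4, 6↦4]  zeros at y ∈ {2}
  x = 3: [0↦5, 1↦1, 2↦1, 3↦5, 4↦6, 5↦4, 6↦6]  zeros at y ∈ ∅
  x = 4: [0↦0, 1↦5, 2↦0, 3↦6, 4↦2, 5↦2, 6↦6]  zeros at y ∈ {0, 2}
  x = 5: [0↦0, 1↦0, 2↦4, 3↦5, 4↦3, 5↦5, 6↦4]  zeros at y ∈ {0, 1}
  x = 6: [0↦5, 1↦0, 2↦6, 3↦2, 4↦2, 5↦6, 6↦0]  zeros at y ∈ {1, 6}
Collecting zeros: affine points = {(1, 6), (2, 2), (4, 0), (4, 2), (5, 0), (5, 1), (6, 1), (6, 6)}.
Total count |C(F_7)_aff| = 8.


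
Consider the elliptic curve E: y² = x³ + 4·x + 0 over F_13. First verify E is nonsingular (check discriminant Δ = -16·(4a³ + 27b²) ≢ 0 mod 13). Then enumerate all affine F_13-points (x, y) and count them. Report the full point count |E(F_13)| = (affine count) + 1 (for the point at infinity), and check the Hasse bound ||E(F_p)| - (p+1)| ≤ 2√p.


Affine points = {(0, 0), (2, 4), (2, 9), (3, 0), (10, 0), (11, 6), (11, 7)}; affine count = 7; |E(F_13)| = 8.

Discriminant check: Δ ∝ 4a³ + 27b² = 4·4³ + 27·0² = 4·64 + 27·0 ≡ 9 (mod 13). Nonzero ⇒ E is nonsingular.
For each x ∈ F_13, compute rhs = x³ + 4·x + 0 mod 13, then count y ∈ F_13 with y² ≡ rhs.
  x = 0: rhs = 0, matching y values: 0 (1 points).
  x = 1: rhs = 5, matching y values: none (0 points).
  x = 2: rhs = 3, matching y values: 4, 9 (2 points).
  x = 3: rhs = 0, matching y values: 0 (1 points).
  x = 4: rhs = 2, matching y values: none (0 points).
  x = 5: rhs = 2, matching y values: none (0 points).
  x = 6: rhs = 6, matching y values: none (0 points).
  x = 7: rhs = 7, matching y values: none (0 points).
  x = 8: rhs = 11, matching y values: none (0 points).
  x = 9: rhs = 11, matching y values: none (0 points).
  x = 10: rhs = 0, matching y values: 0 (1 points).
  x = 11: rhs = 10, matching y values: 6, 7 (2 points).
  x = 12: rhs = 8, matching y values: none (0 points).
Total affine count: 7.
Full point count |E(F_13)| = 7 + 1 = 8.
Hasse bound: |8 − (13+1)| = |-6| = 6 ≤ 2√13 ≈ 7.2111 ✓.


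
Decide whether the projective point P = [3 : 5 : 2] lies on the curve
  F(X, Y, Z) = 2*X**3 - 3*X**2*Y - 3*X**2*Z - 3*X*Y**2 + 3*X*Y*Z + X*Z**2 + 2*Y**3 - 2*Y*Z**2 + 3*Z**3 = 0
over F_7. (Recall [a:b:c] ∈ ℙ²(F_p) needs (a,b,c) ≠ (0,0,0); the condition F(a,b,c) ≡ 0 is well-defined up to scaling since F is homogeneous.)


F(3,5,2) ≡ 4 (mod 7); P is NOT on the curve.

Evaluate F(3, 5, 2) term-by-term (mod 7).
  2*X**3 ↦ 2·27·1·1 = 54
  -3*X**2*Y ↦ -3·9·5·1 = -135
  -3*X**2*Z ↦ -3·9·1·2 = -54
  -3*X*Y**2 ↦ -3·3·25·1 = -225
  3*X*Y*Z ↦ 3·3·5·2 = 90
  X*Z**2 ↦ 1·3·1·4 = 12
  2*Y**3 ↦ 2·1·125·1 = 250
  -2*Y*Z**2 ↦ -2·1·5·4 = -40
  3*Z**3 ↦ 3·1·1·8 = 24
Sum: F(3, 5, 2) = (54) + (-135) + (-54) + (-225) + (90) + (12) + (250) + (-40) + (24) = -24.
Reducing mod 7: -24 ≡ 4 (mod 7).
Since F(a, b, c) ≡ 4 ≠ 0 (mod 7), P does NOT lie on the curve.


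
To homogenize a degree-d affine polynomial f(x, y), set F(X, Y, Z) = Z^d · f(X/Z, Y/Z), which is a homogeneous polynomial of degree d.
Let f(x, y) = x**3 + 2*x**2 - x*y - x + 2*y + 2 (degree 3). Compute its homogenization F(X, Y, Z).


F(X, Y, Z) = X**3 + 2*X**2*Z - X*Y*Z - X*Z**2 + 2*Y*Z**2 + 2*Z**3

deg(f) = 3.
Substitute x = X/Z, y = Y/Z into f, then multiply by Z^3.
  monomial 1·x^3·y^0 ↦ 1·X^3·Y^0·Z^0.
  monomial 2·x^2·y^0 ↦ 2·X^2·Y^0·Z^1.
  monomial -1·x^1·y^1 ↦ -1·X^1·Y^1·Z^1.
  monomial -1·x^1·y^0 ↦ -1·X^1·Y^0·Z^2.
  monomial 2·x^0·y^1 ↦ 2·X^0·Y^1·Z^2.
  monomial 2·x^0·y^0 ↦ 2·X^0·Y^0·Z^3.
Collecting: F(X, Y, Z) = X**3 + 2*X**2*Z - X*Y*Z - X*Z**2 + 2*Y*Z**2 + 2*Z**3.
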